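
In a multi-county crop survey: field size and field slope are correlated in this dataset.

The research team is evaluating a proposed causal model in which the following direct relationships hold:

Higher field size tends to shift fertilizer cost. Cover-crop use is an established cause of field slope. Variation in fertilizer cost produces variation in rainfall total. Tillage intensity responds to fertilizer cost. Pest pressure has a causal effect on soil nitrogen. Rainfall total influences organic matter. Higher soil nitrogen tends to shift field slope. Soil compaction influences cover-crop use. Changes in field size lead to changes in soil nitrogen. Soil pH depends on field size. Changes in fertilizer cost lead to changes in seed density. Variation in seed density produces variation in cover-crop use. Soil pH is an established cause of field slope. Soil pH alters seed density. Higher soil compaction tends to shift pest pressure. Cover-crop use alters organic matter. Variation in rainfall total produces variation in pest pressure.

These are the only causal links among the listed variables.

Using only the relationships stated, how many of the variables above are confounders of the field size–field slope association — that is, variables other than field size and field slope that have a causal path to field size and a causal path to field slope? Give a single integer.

No listed variable has a causal path to both field size and field slope, so there are no common causes.

0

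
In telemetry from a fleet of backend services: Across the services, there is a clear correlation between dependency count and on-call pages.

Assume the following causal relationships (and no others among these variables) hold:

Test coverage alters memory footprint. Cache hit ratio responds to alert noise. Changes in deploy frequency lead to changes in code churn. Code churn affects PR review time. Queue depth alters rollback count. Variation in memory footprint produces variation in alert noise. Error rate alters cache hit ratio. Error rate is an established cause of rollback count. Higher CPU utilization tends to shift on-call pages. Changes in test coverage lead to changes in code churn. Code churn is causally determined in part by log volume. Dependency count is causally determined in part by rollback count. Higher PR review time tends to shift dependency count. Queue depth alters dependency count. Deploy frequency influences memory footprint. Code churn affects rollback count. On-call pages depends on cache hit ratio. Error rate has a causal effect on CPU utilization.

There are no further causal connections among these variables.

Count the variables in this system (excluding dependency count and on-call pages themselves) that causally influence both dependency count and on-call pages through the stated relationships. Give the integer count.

The common causes are: deploy frequency (to dependency count via deploy frequency → code churn → rollback count → dependency count; to on-call pages via deploy frequency → memory footprint → alert noise → cache hit ratio → on-call pages); error rate (to dependency count via error rate → rollback count → dependency count; to on-call pages via error rate → CPU utilization → on-call pages); test coverage (to dependency count via test coverage → code churn → rollback count → dependency count; to on-call pages via test coverage → memory footprint → alert noise → cache hit ratio → on-call pages).
Every other variable lacks a causal path to at least one of dependency count and on-call pages.

3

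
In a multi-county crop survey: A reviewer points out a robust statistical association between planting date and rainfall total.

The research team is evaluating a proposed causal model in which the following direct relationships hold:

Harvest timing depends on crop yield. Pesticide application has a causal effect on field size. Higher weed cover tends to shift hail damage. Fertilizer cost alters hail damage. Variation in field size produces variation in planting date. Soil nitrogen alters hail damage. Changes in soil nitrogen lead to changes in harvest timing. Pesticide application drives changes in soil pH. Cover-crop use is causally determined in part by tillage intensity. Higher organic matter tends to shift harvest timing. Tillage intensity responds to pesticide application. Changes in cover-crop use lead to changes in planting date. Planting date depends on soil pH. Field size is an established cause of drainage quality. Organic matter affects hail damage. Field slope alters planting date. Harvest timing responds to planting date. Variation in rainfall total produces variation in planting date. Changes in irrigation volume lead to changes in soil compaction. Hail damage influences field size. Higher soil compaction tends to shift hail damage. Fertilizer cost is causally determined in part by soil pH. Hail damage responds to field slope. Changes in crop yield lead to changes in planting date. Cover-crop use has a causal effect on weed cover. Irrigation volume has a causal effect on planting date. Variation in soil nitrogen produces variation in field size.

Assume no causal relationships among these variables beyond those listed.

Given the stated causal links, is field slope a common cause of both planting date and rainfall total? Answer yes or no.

Field slope has no stated causal path to rainfall total. A confounder must cause both variables, so field slope does not qualify.

no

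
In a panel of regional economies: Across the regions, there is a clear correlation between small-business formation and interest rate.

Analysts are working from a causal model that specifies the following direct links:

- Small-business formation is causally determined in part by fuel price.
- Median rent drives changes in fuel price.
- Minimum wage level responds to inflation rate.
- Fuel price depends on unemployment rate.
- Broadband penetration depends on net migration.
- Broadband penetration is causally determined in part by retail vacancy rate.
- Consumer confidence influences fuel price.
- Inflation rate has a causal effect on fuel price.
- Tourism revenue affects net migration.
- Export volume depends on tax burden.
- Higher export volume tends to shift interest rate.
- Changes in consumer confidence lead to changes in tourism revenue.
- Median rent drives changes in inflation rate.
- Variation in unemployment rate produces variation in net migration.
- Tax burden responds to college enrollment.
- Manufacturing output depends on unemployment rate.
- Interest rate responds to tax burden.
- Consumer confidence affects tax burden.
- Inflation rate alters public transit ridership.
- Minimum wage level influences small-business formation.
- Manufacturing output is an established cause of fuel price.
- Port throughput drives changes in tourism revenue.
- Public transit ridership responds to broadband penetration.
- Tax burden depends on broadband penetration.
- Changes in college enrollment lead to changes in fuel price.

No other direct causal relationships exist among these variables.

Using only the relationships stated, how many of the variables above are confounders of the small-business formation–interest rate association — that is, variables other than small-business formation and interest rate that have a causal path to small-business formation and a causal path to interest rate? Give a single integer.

3

The common causes are: college enrollment (to small-business formation via college enrollment → fuel price → small-business formation; to interest rate via college enrollment → tax burden → interest rate); consumer confidence (to small-business formation via consumer confidence → fuel price → small-business formation; to interest rate via consumer confidence → tax burden → interest rate); unemployment rate (to small-business formation via unemployment rate → fuel price → small-business formation; to interest rate via unemployment rate → net migration → broadband penetration → tax burden → interest rate).
Every other variable lacks a causal path to at least one of small-business formation and interest rate.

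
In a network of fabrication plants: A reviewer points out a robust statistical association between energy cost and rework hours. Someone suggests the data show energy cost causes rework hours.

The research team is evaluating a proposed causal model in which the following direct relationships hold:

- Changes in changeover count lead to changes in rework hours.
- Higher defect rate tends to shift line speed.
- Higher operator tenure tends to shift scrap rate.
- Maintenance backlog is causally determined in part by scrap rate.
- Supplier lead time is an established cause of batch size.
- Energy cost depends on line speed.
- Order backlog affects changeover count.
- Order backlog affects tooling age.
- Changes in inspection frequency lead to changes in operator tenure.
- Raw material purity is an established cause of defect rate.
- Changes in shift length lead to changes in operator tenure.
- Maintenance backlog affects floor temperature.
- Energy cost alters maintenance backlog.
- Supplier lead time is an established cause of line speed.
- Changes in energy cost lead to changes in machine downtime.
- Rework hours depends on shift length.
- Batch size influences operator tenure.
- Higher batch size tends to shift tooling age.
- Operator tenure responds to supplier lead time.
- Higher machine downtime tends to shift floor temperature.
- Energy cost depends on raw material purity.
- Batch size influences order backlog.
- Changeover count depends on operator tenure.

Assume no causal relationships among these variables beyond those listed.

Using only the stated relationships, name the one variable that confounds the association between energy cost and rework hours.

supplier lead time

Supplier lead time has a causal path to energy cost (supplier lead time → line speed → energy cost) and a separate causal path to rework hours (supplier lead time → operator tenure → changeover count → rework hours), so it is a common cause of both.
No stated relationship gives energy cost a causal route to rework hours, so the correlation is explained by the shared upstream cause rather than a direct effect.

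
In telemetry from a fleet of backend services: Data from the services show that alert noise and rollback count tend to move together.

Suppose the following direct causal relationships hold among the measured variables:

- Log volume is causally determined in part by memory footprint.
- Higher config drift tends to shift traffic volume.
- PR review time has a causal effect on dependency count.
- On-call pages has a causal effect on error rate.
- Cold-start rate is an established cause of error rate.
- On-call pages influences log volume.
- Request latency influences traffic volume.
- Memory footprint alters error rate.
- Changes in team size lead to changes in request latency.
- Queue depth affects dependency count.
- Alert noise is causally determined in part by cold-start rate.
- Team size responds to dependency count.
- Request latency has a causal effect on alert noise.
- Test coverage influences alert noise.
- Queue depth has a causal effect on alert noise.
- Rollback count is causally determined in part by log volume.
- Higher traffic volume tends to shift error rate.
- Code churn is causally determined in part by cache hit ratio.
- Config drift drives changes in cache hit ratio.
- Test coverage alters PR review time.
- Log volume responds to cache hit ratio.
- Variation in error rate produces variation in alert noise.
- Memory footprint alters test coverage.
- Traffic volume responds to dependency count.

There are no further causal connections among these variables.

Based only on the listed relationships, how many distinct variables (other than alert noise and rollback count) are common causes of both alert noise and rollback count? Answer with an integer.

3

The common causes are: config drift (to alert noise via config drift → traffic volume → error rate → alert noise; to rollback count via config drift → cache hit ratio → log volume → rollback count); memory footprint (to alert noise via memory footprint → error rate → alert noise; to rollback count via memory footprint → log volume → rollback count); on-call pages (to alert noise via on-call pages → error rate → alert noise; to rollback count via on-call pages → log volume → rollback count).
Every other variable lacks a causal path to at least one of alert noise and rollback count.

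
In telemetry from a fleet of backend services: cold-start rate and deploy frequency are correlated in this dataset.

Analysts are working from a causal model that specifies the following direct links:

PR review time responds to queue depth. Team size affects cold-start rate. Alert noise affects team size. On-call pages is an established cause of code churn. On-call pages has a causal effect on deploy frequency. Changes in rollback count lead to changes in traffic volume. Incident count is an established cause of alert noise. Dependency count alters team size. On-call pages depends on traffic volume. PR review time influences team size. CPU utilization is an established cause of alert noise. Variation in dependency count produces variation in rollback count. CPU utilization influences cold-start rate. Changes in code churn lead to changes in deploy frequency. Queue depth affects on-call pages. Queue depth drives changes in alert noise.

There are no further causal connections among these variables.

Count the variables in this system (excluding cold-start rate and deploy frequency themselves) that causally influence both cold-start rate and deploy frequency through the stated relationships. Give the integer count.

2

The common causes are: dependency count (to cold-start rate via dependency count → team size → cold-start rate; to deploy frequency via dependency count → rollback count → traffic volume → on-call pages → deploy frequency); queue depth (to cold-start rate via queue depth → alert noise → team size → cold-start rate; to deploy frequency via queue depth → on-call pages → deploy frequency).
Every other variable lacks a causal path to at least one of cold-start rate and deploy frequency.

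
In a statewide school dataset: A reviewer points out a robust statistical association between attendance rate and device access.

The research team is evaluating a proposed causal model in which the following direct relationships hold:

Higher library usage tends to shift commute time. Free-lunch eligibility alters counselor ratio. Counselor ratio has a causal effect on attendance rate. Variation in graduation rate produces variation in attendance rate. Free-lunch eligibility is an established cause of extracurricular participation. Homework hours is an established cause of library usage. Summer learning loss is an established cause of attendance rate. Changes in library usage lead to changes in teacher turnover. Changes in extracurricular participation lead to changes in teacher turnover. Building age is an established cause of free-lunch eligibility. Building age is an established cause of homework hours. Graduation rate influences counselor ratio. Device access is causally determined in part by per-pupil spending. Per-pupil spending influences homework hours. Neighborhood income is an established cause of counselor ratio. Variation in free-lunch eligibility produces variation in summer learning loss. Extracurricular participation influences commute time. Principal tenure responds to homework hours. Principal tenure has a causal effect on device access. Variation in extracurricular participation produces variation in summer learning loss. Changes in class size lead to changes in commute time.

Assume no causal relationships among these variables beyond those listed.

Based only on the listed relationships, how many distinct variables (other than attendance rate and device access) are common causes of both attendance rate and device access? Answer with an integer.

1

The common causes are: building age (to attendance rate via building age → free-lunch eligibility → counselor ratio → attendance rate; to device access via building age → homework hours → principal tenure → device access).
Every other variable lacks a causal path to at least one of attendance rate and device access.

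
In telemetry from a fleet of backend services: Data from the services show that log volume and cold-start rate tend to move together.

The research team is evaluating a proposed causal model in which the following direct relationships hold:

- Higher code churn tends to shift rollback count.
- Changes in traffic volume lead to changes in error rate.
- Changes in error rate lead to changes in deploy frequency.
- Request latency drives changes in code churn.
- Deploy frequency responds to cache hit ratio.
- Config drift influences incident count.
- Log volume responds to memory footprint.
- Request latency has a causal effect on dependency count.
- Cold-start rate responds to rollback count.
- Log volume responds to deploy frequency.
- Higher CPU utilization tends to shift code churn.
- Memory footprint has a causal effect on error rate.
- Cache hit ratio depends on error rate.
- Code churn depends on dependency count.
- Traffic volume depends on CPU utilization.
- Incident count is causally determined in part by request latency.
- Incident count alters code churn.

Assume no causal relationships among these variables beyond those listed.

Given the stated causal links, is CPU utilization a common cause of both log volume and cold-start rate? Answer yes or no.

yes

CPU utilization has a causal path to log volume (CPU utilization → traffic volume → error rate → deploy frequency → log volume) and to cold-start rate (CPU utilization → code churn → rollback count → cold-start rate), so it is a common cause of both — a confounder.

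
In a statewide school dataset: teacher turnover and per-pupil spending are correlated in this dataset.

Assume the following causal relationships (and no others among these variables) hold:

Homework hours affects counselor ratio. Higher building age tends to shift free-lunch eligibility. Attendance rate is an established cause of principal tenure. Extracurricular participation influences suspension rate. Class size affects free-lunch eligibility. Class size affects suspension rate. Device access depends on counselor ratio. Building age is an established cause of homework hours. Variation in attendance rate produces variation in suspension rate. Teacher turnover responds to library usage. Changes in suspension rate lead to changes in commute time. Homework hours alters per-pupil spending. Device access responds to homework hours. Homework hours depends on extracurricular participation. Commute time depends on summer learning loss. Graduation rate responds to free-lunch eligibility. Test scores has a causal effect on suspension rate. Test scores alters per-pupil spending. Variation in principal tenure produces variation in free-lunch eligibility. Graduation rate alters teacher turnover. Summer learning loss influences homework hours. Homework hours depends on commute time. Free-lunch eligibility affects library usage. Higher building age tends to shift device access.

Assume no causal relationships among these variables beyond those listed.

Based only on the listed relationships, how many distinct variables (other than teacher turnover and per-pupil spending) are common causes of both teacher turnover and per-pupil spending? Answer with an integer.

The common causes are: attendance rate (to teacher turnover via attendance rate → principal tenure → free-lunch eligibility → library usage → teacher turnover; to per-pupil spending via attendance rate → suspension rate → commute time → homework hours → per-pupil spending); building age (to teacher turnover via building age → free-lunch eligibility → library usage → teacher turnover; to per-pupil spending via building age → homework hours → per-pupil spending); class size (to teacher turnover via class size → free-lunch eligibility → library usage → teacher turnover; to per-pupil spending via class size → suspension rate → commute time → homework hours → per-pupil spending).
Every other variable lacks a causal path to at least one of teacher turnover and per-pupil spending.

3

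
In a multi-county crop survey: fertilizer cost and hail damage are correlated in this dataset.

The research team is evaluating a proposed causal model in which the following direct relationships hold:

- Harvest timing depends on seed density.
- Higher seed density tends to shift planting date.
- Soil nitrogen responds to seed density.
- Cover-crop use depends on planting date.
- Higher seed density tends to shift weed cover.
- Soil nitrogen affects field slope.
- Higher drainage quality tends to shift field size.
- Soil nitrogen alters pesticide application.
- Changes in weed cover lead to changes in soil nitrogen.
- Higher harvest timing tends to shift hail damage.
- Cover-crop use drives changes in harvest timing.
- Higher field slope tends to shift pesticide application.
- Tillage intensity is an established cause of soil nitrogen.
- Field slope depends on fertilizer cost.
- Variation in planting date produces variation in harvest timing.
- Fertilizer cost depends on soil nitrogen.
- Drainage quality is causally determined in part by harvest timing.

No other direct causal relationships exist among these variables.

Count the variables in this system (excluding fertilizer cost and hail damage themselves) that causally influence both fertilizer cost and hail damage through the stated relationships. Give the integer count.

The common causes are: seed density (to fertilizer cost via seed density → soil nitrogen → fertilizer cost; to hail damage via seed density → harvest timing → hail damage).
Every other variable lacks a causal path to at least one of fertilizer cost and hail damage.

1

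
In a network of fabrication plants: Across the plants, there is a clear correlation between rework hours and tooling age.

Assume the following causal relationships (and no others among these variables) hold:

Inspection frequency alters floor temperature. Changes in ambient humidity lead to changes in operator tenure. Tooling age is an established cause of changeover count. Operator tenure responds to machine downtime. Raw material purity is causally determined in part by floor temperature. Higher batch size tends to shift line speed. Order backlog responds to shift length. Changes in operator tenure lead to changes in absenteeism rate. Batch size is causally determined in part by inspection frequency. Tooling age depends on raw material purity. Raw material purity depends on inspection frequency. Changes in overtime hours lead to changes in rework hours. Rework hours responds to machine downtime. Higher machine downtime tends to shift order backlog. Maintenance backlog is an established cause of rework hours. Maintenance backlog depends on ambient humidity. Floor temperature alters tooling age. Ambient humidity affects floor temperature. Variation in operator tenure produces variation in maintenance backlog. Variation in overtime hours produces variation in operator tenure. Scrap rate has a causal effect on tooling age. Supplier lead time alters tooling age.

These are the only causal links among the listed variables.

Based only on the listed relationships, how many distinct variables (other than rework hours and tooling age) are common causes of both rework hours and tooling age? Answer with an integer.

The common causes are: ambient humidity (to rework hours via ambient humidity → maintenance backlog → rework hours; to tooling age via ambient humidity → floor temperature → tooling age).
Every other variable lacks a causal path to at least one of rework hours and tooling age.

1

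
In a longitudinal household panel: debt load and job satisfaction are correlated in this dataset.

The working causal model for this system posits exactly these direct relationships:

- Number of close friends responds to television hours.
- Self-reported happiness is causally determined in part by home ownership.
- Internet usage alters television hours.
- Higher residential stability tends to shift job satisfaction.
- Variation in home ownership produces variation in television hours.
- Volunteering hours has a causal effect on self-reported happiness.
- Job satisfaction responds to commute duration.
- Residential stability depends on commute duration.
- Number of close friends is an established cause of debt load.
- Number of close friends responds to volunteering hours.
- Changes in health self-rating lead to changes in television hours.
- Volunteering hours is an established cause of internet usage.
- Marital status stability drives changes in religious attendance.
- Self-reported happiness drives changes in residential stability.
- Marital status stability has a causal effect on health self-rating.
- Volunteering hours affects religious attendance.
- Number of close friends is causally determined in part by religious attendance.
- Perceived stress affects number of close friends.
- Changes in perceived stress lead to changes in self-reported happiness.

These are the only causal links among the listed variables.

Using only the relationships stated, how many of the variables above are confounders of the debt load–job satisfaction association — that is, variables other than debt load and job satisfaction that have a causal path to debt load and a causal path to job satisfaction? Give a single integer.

The common causes are: home ownership (to debt load via home ownership → television hours → number of close friends → debt load; to job satisfaction via home ownership → self-reported happiness → residential stability → job satisfaction); perceived stress (to debt load via perceived stress → number of close friends → debt load; to job satisfaction via perceived stress → self-reported happiness → residential stability → job satisfaction); volunteering hours (to debt load via volunteering hours → number of close friends → debt load; to job satisfaction via volunteering hours → self-reported happiness → residential stability → job satisfaction).
Every other variable lacks a causal path to at least one of debt load and job satisfaction.

3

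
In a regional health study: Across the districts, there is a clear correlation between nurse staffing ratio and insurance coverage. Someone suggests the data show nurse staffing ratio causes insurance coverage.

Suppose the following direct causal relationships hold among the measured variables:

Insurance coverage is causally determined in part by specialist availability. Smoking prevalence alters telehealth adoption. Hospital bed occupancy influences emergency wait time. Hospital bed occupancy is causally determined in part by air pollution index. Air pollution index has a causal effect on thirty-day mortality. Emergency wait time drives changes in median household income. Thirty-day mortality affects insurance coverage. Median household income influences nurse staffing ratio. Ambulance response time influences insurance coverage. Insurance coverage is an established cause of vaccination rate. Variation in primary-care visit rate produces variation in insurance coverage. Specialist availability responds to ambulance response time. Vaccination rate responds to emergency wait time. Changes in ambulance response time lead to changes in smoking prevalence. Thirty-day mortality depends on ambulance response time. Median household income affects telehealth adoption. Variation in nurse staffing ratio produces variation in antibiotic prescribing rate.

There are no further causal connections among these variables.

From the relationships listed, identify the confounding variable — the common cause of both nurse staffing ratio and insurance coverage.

Air pollution index has a causal path to nurse staffing ratio (air pollution index → hospital bed occupancy → emergency wait time → median household income → nurse staffing ratio) and a separate causal path to insurance coverage (air pollution index → thirty-day mortality → insurance coverage), so it is a common cause of both.
No stated relationship gives nurse staffing ratio a causal route to insurance coverage, so the correlation is explained by the shared upstream cause rather than a direct effect.

air pollution index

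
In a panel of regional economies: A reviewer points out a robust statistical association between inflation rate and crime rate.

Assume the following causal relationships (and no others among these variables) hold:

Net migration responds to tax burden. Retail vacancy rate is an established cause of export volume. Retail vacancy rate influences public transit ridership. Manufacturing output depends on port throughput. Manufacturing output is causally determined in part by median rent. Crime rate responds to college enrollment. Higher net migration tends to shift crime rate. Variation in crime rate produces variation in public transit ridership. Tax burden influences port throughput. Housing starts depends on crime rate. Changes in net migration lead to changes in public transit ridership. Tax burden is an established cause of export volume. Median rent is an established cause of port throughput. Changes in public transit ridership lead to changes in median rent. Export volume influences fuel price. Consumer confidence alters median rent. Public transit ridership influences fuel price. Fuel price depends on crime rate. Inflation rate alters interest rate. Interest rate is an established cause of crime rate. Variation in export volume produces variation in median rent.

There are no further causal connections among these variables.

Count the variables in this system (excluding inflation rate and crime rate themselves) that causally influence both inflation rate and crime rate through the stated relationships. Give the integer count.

No listed variable has a causal path to both inflation rate and crime rate, so there are no common causes.

0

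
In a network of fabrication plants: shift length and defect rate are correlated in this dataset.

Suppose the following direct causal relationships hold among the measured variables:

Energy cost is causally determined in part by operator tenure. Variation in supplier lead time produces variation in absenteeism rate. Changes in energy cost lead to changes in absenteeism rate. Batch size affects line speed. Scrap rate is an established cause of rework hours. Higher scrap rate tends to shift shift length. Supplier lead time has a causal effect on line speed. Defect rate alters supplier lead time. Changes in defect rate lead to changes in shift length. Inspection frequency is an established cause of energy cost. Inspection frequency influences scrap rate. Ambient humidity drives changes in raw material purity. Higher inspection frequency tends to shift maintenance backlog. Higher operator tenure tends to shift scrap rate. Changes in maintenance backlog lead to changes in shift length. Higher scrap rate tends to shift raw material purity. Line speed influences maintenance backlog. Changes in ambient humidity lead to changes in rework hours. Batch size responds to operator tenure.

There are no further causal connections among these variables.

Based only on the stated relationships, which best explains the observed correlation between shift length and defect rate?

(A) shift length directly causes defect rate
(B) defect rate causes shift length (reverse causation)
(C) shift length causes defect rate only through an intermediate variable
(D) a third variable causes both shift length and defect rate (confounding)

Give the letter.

B

The stated link runs defect rate → shift length; shift length has no causal path to defect rate. No variable causes both, so confounding is ruled out. The correlation reflects reverse causation.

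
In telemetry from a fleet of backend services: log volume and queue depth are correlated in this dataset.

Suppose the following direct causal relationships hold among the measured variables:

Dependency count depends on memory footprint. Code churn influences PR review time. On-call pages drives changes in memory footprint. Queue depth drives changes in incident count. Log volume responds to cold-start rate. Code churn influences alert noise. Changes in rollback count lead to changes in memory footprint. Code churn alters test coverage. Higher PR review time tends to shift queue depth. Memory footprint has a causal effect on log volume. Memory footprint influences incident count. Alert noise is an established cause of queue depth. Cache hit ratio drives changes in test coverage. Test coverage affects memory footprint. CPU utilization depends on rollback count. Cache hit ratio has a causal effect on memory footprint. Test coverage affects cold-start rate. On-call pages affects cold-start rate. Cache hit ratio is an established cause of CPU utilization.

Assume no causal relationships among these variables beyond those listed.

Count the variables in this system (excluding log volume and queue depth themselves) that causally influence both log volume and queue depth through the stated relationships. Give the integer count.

The common causes are: code churn (to log volume via code churn → test coverage → cold-start rate → log volume; to queue depth via code churn → alert noise → queue depth).
Every other variable lacks a causal path to at least one of log volume and queue depth.

1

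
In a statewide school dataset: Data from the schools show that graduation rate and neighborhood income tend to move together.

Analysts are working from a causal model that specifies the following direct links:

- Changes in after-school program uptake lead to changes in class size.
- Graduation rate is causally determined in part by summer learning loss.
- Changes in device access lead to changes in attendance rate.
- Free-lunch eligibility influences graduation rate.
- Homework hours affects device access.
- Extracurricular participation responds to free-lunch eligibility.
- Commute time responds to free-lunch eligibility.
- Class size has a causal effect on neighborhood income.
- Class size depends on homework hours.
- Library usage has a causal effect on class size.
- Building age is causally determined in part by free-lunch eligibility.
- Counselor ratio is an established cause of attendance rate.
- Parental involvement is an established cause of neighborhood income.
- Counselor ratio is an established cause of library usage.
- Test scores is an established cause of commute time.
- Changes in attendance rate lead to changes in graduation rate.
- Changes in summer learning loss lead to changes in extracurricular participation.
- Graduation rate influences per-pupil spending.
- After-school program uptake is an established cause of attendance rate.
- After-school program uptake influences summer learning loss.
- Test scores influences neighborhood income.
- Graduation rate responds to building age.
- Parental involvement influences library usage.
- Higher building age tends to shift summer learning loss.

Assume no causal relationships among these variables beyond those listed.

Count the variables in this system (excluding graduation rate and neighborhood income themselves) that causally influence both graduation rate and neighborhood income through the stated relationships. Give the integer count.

3

The common causes are: after-school program uptake (to graduation rate via after-school program uptake → attendance rate → graduation rate; to neighborhood income via after-school program uptake → class size → neighborhood income); counselor ratio (to graduation rate via counselor ratio → attendance rate → graduation rate; to neighborhood income via counselor ratio → library usage → class size → neighborhood income); homework hours (to graduation rate via homework hours → device access → attendance rate → graduation rate; to neighborhood income via homework hours → class size → neighborhood income).
Every other variable lacks a causal path to at least one of graduation rate and neighborhood income.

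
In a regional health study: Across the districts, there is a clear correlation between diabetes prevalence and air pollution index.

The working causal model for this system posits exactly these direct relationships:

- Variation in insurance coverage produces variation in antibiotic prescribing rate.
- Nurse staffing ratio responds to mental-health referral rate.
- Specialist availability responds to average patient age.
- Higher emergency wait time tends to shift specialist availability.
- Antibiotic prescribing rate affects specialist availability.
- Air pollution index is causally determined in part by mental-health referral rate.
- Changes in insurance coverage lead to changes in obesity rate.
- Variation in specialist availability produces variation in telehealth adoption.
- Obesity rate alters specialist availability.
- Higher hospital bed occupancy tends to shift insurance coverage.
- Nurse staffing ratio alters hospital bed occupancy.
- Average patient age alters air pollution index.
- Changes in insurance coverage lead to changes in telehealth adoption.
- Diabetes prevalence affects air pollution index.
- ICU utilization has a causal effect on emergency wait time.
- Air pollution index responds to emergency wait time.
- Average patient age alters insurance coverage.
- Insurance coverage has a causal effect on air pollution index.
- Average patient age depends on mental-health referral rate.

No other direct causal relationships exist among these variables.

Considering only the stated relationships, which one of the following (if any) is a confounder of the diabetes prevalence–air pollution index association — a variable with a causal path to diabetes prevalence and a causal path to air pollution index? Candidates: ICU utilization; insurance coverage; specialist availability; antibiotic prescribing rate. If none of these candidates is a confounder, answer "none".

None of the listed candidates has causal paths to both diabetes prevalence and air pollution index in the stated relationships, so none is a common cause.

none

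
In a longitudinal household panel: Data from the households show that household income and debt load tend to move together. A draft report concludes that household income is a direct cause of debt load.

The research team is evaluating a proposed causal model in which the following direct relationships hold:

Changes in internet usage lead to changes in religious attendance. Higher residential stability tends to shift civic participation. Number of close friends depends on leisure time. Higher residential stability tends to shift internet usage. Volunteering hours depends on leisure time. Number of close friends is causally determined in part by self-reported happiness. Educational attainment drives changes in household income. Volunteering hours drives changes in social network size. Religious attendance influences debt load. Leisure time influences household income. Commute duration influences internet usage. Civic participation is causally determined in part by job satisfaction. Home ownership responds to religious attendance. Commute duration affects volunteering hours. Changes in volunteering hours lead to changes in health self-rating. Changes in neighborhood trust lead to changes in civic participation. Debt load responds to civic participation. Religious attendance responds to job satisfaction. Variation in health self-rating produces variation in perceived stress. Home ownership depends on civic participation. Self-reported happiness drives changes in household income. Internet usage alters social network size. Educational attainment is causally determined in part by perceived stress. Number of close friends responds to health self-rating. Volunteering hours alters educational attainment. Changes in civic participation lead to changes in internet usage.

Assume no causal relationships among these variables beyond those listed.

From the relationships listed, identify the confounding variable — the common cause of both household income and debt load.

Commute duration has a causal path to household income (commute duration → volunteering hours → educational attainment → household income) and a separate causal path to debt load (commute duration → internet usage → religious attendance → debt load), so it is a common cause of both.
No stated relationship gives household income a causal route to debt load, so the correlation is explained by the shared upstream cause rather than a direct effect.

commute duration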